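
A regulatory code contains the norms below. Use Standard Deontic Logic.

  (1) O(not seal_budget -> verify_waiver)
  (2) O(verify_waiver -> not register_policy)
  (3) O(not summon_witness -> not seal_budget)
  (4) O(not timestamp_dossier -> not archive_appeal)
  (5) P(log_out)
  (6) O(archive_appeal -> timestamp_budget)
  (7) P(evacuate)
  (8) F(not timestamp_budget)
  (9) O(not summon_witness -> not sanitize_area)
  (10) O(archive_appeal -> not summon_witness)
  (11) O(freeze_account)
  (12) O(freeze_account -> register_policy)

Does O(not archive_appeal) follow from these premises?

Premise 11 gives O(freeze_account).
Applying K to premise 12 (O(freeze_account -> register_policy)) and O(freeze_account) yields O(register_policy).
Premise 2 is O(verify_waiver -> not register_policy); contrapositively O(register_policy -> not verify_waiver). Since O(register_policy) holds, K gives O(not verify_waiver).
Premise 1 is O(not seal_budget -> verify_waiver); contrapositively O(not verify_waiver -> seal_budget). Since O(not verify_waiver) holds, K gives O(seal_budget).
Premise 3 is O(not summon_witness -> not seal_budget); contrapositively O(seal_budget -> summon_witness). Since O(seal_budget) holds, K gives O(summon_witness).
The contrapositive of premise 10 (O(archive_appeal -> not summon_witness)) is O(summon_witness -> not archive_appeal), and O(summon_witness) is already established, so O(not archive_appeal).
Premises 4, 5, 6, 7, 8, 9 do not contribute to this derivation.
So O(not archive_appeal) follows.

Yes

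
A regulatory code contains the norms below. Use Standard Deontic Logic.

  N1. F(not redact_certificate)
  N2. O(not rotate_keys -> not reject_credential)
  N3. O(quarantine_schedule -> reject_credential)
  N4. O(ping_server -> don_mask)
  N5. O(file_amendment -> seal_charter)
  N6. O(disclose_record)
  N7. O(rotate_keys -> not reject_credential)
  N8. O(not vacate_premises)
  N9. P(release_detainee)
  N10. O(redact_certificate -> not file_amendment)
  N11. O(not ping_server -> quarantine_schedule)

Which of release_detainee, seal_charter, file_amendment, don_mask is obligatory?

Premises 7 and 2 cover both cases: O(rotate_keys -> not reject_credential) and O(not rotate_keys -> not reject_credential). Since rotate_keys ∨ not rotate_keys is a tautology, O(not reject_credential) follows.
The contrapositive of premise 3 (O(quarantine_schedule -> reject_credential)) is O(not reject_credential -> not quarantine_schedule), and O(not reject_credential) is already established, so O(not quarantine_schedule).
Premise 11 is O(not ping_server -> quarantine_schedule); contrapositively O(not quarantine_schedule -> ping_server). Since O(not quarantine_schedule) holds, K gives O(ping_server).
Applying K to premise 4 (O(ping_server -> don_mask)) and O(ping_server) yields O(don_mask).
So O(don_mask) holds — don_mask is obligatory. None of the other listed options is made obligatory by any chain of premises.

don_mask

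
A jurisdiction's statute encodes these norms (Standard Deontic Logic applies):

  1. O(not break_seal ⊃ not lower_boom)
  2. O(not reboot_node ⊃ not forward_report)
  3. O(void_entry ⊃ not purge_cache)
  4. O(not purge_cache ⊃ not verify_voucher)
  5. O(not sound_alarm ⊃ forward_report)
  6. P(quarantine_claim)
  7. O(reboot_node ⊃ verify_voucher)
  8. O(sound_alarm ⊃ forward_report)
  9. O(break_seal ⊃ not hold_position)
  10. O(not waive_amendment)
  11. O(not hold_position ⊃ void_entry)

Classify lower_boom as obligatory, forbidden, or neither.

Premises 8 and 5 are O(sound_alarm ⊃ forward_report) and O(not sound_alarm ⊃ forward_report); every ideal world satisfies sound_alarm or not sound_alarm, so in either case forward_report holds — hence O(forward_report).
Premise 2 is O(not reboot_node ⊃ not forward_report); contrapositively O(forward_report ⊃ reboot_node). Since O(forward_report) holds, K gives O(reboot_node).
Premise 7 is O(reboot_node ⊃ verify_voucher); since O(reboot_node), deontic closure gives O(verify_voucher).
Premise 4, O(not purge_cache ⊃ not verify_voucher), contraposes to O(verify_voucher ⊃ purge_cache); with O(verify_voucher) we get O(purge_cache).
Premise 3 is O(void_entry ⊃ not purge_cache); contrapositively O(purge_cache ⊃ not void_entry). Since O(purge_cache) holds, K gives O(not void_entry).
Premise 11, O(not hold_position ⊃ void_entry), contraposes to O(not void_entry ⊃ hold_position); with O(not void_entry) we get O(hold_position).
The contrapositive of premise 9 (O(break_seal ⊃ not hold_position)) is O(hold_position ⊃ not break_seal), and O(hold_position) is already established, so O(not break_seal).
From O(not break_seal) and premise 1, O(not break_seal ⊃ not lower_boom), we obtain O(not lower_boom).
Premises 6, 10 do not contribute to this derivation.
Thus O(not lower_boom), which is F(lower_boom): lower_boom is forbidden.

Forbidden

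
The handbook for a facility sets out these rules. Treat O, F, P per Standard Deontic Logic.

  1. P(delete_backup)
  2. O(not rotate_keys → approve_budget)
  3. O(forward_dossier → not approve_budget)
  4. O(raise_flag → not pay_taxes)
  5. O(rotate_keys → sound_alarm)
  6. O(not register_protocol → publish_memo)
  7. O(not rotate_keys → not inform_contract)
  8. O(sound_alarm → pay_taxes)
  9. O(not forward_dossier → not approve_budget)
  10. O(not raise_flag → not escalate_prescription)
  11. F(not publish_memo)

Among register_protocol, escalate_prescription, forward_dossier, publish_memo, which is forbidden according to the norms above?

Premises 3 and 9 cover both cases: O(forward_dossier → not approve_budget) and O(not forward_dossier → not approve_budget). Since forward_dossier ∨ not forward_dossier is a tautology, O(not approve_budget) follows.
Premise 2 is O(not rotate_keys → approve_budget); contrapositively O(not approve_budget → rotate_keys). Since O(not approve_budget) holds, K gives O(rotate_keys).
From O(rotate_keys) and premise 5, O(rotate_keys → sound_alarm), we obtain O(sound_alarm).
With premise 8, O(sound_alarm → pay_taxes), the K-axiom yields O(pay_taxes).
The contrapositive of premise 4 (O(raise_flag → not pay_taxes)) is O(pay_taxes → not raise_flag), and O(pay_taxes) is already established, so O(not raise_flag).
From O(not raise_flag) and premise 10, O(not raise_flag → not escalate_prescription), we obtain O(not escalate_prescription).
So O(not escalate_prescription) holds, i.e. escalate_prescription is forbidden. None of the other listed options is forbidden under the premises.

escalate_prescription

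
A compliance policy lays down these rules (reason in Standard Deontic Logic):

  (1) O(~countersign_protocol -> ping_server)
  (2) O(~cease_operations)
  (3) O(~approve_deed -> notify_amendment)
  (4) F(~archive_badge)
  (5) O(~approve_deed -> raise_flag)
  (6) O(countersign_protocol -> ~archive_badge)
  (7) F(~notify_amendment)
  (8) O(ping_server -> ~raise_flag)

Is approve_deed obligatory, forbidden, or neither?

Obligatory

Premise 4, F(~archive_badge), is equivalent to O(archive_badge).
Premise 6, O(countersign_protocol -> ~archive_badge), contraposes to O(archive_badge -> ~countersign_protocol); with O(archive_badge) we get O(~countersign_protocol).
Premise 1 is O(~countersign_protocol -> ping_server); since O(~countersign_protocol), deontic closure gives O(ping_server).
Applying K to premise 8 (O(ping_server -> ~raise_flag)) and O(ping_server) yields O(~raise_flag).
Premise 5, O(~approve_deed -> raise_flag), contraposes to O(~raise_flag -> approve_deed); with O(~raise_flag) we get O(approve_deed).
Premises 2, 3, 7 do not contribute to this derivation.
Hence approve_deed is obligatory.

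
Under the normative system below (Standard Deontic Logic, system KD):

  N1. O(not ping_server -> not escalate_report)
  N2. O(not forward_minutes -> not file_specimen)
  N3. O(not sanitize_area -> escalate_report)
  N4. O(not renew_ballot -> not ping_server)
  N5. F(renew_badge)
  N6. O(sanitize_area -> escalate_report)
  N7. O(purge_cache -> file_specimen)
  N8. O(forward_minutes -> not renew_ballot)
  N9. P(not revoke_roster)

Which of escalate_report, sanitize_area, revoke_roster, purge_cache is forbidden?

Premises 3 and 6 cover both cases: O(not sanitize_area -> escalate_report) and O(sanitize_area -> escalate_report). Since not sanitize_area ∨ sanitize_area is a tautology, O(escalate_report) follows.
The contrapositive of premise 1 (O(not ping_server -> not escalate_report)) is O(escalate_report -> ping_server), and O(escalate_report) is already established, so O(ping_server).
Premise 4 is O(not renew_ballot -> not ping_server); contrapositively O(ping_server -> renew_ballot). Since O(ping_server) holds, K gives O(renew_ballot).
Premise 8, O(forward_minutes -> not renew_ballot), contraposes to O(renew_ballot -> not forward_minutes); with O(renew_ballot) we get O(not forward_minutes).
Premise 2 is O(not forward_minutes -> not file_specimen); since O(not forward_minutes), deontic closure gives O(not file_specimen).
Premise 7, O(purge_cache -> file_specimen), contraposes to O(not file_specimen -> not purge_cache); with O(not file_specimen) we get O(not purge_cache).
So O(not purge_cache) holds, i.e. purge_cache is forbidden. None of the other listed options is forbidden under the premises.

purge_cache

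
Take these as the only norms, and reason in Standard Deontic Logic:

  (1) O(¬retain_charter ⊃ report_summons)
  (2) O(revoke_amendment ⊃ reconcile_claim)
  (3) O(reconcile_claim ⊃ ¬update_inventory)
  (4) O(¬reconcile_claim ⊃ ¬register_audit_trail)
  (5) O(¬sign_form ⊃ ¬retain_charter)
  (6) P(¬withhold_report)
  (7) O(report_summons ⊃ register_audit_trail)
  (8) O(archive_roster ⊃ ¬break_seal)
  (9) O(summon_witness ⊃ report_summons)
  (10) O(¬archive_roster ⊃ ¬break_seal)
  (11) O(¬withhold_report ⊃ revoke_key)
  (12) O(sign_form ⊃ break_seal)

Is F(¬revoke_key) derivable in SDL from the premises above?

No

Premise 11 is O(¬withhold_report ⊃ revoke_key), but O(¬withhold_report) is not derivable from the premises (the permission P(¬withhold_report) asserts only ¬O(withhold_report), not O(¬withhold_report)), so it does not yield O(revoke_key).
No other premise forces O(revoke_key). An ideal world satisfying every premise can still have ¬revoke_key true, so F(¬revoke_key) is not derivable.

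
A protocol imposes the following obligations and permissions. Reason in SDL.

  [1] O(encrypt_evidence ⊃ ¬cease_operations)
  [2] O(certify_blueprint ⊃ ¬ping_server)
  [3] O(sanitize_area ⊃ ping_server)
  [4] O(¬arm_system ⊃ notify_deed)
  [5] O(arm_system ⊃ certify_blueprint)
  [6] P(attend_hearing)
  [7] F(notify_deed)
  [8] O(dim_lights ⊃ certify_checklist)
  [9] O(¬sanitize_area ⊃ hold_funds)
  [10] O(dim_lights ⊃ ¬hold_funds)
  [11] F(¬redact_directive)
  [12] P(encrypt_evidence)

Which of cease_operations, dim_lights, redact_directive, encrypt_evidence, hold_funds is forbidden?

dim_lights

F(notify_deed) at premise 7 means O(¬notify_deed).
The contrapositive of premise 4 (O(¬arm_system ⊃ notify_deed)) is O(¬notify_deed ⊃ arm_system), and O(¬notify_deed) is already established, so O(arm_system).
Premise 5 is O(arm_system ⊃ certify_blueprint); since O(arm_system), deontic closure gives O(certify_blueprint).
From O(certify_blueprint) and premise 2, O(certify_blueprint ⊃ ¬ping_server), we obtain O(¬ping_server).
Premise 3, O(sanitize_area ⊃ ping_server), contraposes to O(¬ping_server ⊃ ¬sanitize_area); with O(¬ping_server) we get O(¬sanitize_area).
Applying K to premise 9 (O(¬sanitize_area ⊃ hold_funds)) and O(¬sanitize_area) yields O(hold_funds).
The contrapositive of premise 10 (O(dim_lights ⊃ ¬hold_funds)) is O(hold_funds ⊃ ¬dim_lights), and O(hold_funds) is already established, so O(¬dim_lights).
So O(¬dim_lights) holds, i.e. dim_lights is forbidden. None of the other listed options is forbidden under the premises.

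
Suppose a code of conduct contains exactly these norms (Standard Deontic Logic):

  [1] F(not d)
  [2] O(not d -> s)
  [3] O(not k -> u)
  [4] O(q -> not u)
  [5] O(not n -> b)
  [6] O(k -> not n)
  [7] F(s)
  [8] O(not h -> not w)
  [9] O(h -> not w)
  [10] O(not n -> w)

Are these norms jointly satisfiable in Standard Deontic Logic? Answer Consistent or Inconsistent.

Consistent

Premise 2 is O(not d -> s), but O(not d) is not derivable from the premises, so it does not yield O(s).
So O(s) is not derivable, and the apparent clash with O(not s) does not arise.
A world satisfying every obligation exists (e.g. b=false, d=true, h=false, k=false, n=true, q=false, s=false, u=true, w=false); no atom is both obligatory and forbidden, so the set is consistent.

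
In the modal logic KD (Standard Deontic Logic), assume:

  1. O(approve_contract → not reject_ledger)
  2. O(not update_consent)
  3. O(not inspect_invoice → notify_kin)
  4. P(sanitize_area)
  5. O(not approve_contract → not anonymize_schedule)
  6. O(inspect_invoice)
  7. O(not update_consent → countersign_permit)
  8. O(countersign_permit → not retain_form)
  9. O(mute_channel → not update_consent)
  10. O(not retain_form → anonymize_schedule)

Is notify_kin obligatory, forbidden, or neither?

Premise 3 is O(not inspect_invoice → notify_kin), but O(not inspect_invoice) is not derivable from the premises, so it does not yield O(notify_kin).
No premise or chain of K-axiom applications forces O(notify_kin), and none forces O(not notify_kin). So notify_kin is neither obligatory nor forbidden under these norms.

Neither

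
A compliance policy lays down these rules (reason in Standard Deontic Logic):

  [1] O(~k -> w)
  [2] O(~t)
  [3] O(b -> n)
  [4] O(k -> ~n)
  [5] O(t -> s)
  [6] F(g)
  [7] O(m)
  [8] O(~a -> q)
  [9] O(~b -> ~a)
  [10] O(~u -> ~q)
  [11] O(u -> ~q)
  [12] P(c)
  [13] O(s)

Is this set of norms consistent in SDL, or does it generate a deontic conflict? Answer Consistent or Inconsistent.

Premise 5 is O(t -> s); even if O(s) held, inferring O(t) would be affirming the consequent — invalid.
So O(t) is not derivable, and the apparent clash with O(~t) does not arise.
A world satisfying every obligation exists (e.g. a=true, b=true, c=false, g=false, k=false, m=true, n=true, q=false, s=true, t=false, u=false, w=true); no atom is both obligatory and forbidden, so the set is consistent.

Consistent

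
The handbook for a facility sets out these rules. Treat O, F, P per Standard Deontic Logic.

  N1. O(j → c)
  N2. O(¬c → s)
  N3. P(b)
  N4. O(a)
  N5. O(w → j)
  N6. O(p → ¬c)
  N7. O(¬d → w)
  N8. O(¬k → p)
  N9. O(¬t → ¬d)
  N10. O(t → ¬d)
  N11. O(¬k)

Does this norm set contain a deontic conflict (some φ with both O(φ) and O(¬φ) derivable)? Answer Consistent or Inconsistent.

Premises 9 and 10 cover both cases: O(¬t → ¬d) and O(t → ¬d). Since ¬t ∨ t is a tautology, O(¬d) follows.
With premise 7, O(¬d → w), the K-axiom yields O(w).
Applying K to premise 5 (O(w → j)) and O(w) yields O(j).
Applying K to premise 1 (O(j → c)) and O(j) yields O(c).
The contrapositive of premise 6 (O(p → ¬c)) is O(c → ¬p), and O(c) is already established, so O(¬p).
Premise 8, O(¬k → p), contraposes to O(¬p → k); with O(¬p) we get O(k).
Yet premise 11 states O(¬k).
We now have both O(k) and O(¬k) — k is simultaneously obligatory and forbidden, violating the D-axiom.

Inconsistent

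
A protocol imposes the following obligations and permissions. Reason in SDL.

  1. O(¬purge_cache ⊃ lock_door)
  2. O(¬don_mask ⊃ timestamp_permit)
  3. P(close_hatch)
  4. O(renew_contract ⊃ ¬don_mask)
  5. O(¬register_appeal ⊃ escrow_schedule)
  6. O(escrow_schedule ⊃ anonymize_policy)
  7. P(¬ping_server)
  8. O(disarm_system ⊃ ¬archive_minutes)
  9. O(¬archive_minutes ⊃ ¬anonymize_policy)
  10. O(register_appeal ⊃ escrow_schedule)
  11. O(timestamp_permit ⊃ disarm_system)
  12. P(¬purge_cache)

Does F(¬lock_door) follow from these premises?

No

Premise 1 is O(¬purge_cache ⊃ lock_door), but O(¬purge_cache) is not derivable from the premises (the permission P(¬purge_cache) asserts only ¬O(purge_cache), not O(¬purge_cache)), so it does not yield O(lock_door).
No other premise forces O(lock_door). An ideal world satisfying every premise can still have ¬lock_door true, so F(¬lock_door) is not derivable.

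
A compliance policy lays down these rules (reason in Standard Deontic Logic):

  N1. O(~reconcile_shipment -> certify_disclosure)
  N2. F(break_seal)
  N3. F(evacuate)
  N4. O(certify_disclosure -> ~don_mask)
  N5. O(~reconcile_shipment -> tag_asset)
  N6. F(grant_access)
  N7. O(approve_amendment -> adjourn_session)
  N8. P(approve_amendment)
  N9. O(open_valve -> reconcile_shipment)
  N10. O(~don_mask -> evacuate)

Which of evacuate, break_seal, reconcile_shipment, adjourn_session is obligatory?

reconcile_shipment

F(evacuate) at premise 3 means O(~evacuate).
Premise 10, O(~don_mask -> evacuate), contraposes to O(~evacuate -> don_mask); with O(~evacuate) we get O(don_mask).
Premise 4, O(certify_disclosure -> ~don_mask), contraposes to O(don_mask -> ~certify_disclosure); with O(don_mask) we get O(~certify_disclosure).
Premise 1, O(~reconcile_shipment -> certify_disclosure), contraposes to O(~certify_disclosure -> reconcile_shipment); with O(~certify_disclosure) we get O(reconcile_shipment).
So O(reconcile_shipment) holds — reconcile_shipment is obligatory. None of the other listed options is made obligatory by any chain of premises.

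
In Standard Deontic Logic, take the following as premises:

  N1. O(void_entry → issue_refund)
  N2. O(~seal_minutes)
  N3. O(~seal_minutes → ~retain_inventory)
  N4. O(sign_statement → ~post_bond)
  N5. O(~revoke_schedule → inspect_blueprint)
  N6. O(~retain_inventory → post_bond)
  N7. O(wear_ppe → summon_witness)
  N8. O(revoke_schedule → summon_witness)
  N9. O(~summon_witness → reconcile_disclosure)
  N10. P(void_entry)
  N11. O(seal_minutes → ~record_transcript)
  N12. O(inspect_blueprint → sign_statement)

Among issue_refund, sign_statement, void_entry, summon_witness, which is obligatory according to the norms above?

summon_witness

From premise 2 we have O(~seal_minutes).
Applying K to premise 3 (O(~seal_minutes → ~retain_inventory)) and O(~seal_minutes) yields O(~retain_inventory).
With premise 6, O(~retain_inventory → post_bond), the K-axiom yields O(post_bond).
Premise 4, O(sign_statement → ~post_bond), contraposes to O(post_bond → ~sign_statement); with O(post_bond) we get O(~sign_statement).
The contrapositive of premise 12 (O(inspect_blueprint → sign_statement)) is O(~sign_statement → ~inspect_blueprint), and O(~sign_statement) is already established, so O(~inspect_blueprint).
The contrapositive of premise 5 (O(~revoke_schedule → inspect_blueprint)) is O(~inspect_blueprint → revoke_schedule), and O(~inspect_blueprint) is already established, so O(revoke_schedule).
From O(revoke_schedule) and premise 8, O(revoke_schedule → summon_witness), we obtain O(summon_witness).
So O(summon_witness) holds — summon_witness is obligatory. None of the other listed options is made obligatory by any chain of premises.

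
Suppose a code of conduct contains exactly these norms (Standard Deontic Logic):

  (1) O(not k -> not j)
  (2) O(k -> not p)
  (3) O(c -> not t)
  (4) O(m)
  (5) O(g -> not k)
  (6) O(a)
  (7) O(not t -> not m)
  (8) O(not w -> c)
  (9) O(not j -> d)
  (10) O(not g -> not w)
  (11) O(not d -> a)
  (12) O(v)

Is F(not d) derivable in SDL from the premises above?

Yes

Premise 4 states O(m) outright.
Premise 7, O(not t -> not m), contraposes to O(m -> t); with O(m) we get O(t).
Premise 3, O(c -> not t), contraposes to O(t -> not c); with O(t) we get O(not c).
Premise 8 is O(not w -> c); contrapositively O(not c -> w). Since O(not c) holds, K gives O(w).
Premise 10, O(not g -> not w), contraposes to O(w -> g); with O(w) we get O(g).
Premise 5 is O(g -> not k); since O(g), deontic closure gives O(not k).
With premise 1, O(not k -> not j), the K-axiom yields O(not j).
Premise 9 is O(not j -> d); since O(not j), deontic closure gives O(d).
Premises 2, 6, 11, 12 do not contribute to this derivation.
So O(d) holds, i.e. F(not d). The claim follows.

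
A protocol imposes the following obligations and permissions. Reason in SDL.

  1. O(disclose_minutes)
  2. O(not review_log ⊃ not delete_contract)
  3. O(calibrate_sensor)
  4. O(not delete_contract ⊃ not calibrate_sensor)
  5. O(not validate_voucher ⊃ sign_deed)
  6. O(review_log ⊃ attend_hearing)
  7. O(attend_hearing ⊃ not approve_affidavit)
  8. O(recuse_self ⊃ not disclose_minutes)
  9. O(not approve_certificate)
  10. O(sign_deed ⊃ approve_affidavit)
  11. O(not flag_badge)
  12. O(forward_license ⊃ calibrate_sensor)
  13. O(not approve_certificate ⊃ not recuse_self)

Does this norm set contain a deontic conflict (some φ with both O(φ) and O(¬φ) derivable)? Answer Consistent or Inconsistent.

Consistent

Premise 8 is O(recuse_self ⊃ not disclose_minutes), but O(recuse_self) is not derivable from the premises, so it does not yield O(not disclose_minutes).
So O(not disclose_minutes) is not derivable, and the apparent clash with O(disclose_minutes) does not arise.
A world satisfying every obligation exists (e.g. approve_affidavit=false, approve_certificate=false, attend_hearing=true, calibrate_sensor=true, delete_contract=true, disclose_minutes=true, flag_badge=false, forward_license=false, recuse_self=false, review_log=true, sign_deed=false, validate_voucher=true); no atom is both obligatory and forbidden, so the set is consistent.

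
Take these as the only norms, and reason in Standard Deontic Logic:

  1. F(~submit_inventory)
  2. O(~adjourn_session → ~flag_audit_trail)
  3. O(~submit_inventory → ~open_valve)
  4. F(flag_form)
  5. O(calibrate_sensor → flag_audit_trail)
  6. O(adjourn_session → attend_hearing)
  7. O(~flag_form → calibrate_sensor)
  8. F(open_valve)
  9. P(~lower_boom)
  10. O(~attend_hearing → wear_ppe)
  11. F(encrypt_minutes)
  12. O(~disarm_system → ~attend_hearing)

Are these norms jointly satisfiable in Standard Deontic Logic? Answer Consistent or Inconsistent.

Premise 3 is O(~submit_inventory → ~open_valve); even if O(~open_valve) held, inferring O(~submit_inventory) would be affirming the consequent — invalid.
So O(~submit_inventory) is not derivable, and the apparent clash with O(submit_inventory) does not arise.
A world satisfying every obligation exists (e.g. adjourn_session=true, attend_hearing=true, calibrate_sensor=true, disarm_system=true, encrypt_minutes=false, flag_audit_trail=true, flag_form=false, lower_boom=false, open_valve=false, submit_inventory=true, wear_ppe=false); no atom is both obligatory and forbidden, so the set is consistent.

Consistent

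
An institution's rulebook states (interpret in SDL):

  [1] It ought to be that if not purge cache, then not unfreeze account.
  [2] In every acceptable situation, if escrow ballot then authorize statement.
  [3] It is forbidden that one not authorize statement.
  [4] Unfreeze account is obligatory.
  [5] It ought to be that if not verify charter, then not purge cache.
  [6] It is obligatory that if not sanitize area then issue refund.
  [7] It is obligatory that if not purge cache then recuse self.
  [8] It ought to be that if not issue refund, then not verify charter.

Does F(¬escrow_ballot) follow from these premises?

Premise 2 is O(escrow_ballot → authorize_statement); even if O(authorize_statement) held, inferring O(escrow_ballot) would be affirming the consequent — invalid.
No other premise forces O(escrow_ballot). An ideal world satisfying every premise can still have ¬escrow_ballot true, so F(¬escrow_ballot) is not derivable.

No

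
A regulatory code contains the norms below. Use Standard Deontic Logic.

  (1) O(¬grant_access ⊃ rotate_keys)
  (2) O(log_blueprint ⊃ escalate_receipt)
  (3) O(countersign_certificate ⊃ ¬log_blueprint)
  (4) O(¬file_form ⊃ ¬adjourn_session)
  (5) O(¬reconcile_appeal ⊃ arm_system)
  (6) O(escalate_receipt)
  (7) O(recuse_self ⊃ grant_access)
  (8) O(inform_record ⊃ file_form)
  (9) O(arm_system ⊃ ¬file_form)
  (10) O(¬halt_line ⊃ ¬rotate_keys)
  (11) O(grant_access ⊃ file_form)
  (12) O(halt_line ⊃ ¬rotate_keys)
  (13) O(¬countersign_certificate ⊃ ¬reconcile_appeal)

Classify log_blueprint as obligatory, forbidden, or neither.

Premises 10 and 12 cover both cases: O(¬halt_line ⊃ ¬rotate_keys) and O(halt_line ⊃ ¬rotate_keys). Since ¬halt_line ∨ halt_line is a tautology, O(¬rotate_keys) follows.
Premise 1 is O(¬grant_access ⊃ rotate_keys); contrapositively O(¬rotate_keys ⊃ grant_access). Since O(¬rotate_keys) holds, K gives O(grant_access).
Premise 11 is O(grant_access ⊃ file_form); since O(grant_access), deontic closure gives O(file_form).
The contrapositive of premise 9 (O(arm_system ⊃ ¬file_form)) is O(file_form ⊃ ¬arm_system), and O(file_form) is already established, so O(¬arm_system).
Premise 5, O(¬reconcile_appeal ⊃ arm_system), contraposes to O(¬arm_system ⊃ reconcile_appeal); with O(¬arm_system) we get O(reconcile_appeal).
Premise 13, O(¬countersign_certificate ⊃ ¬reconcile_appeal), contraposes to O(reconcile_appeal ⊃ countersign_certificate); with O(reconcile_appeal) we get O(countersign_certificate).
With premise 3, O(countersign_certificate ⊃ ¬log_blueprint), the K-axiom yields O(¬log_blueprint).
Premises 2, 4, 6, 7, 8 do not contribute to this derivation.
Thus O(¬log_blueprint), which is F(log_blueprint): log_blueprint is forbidden.

Forbidden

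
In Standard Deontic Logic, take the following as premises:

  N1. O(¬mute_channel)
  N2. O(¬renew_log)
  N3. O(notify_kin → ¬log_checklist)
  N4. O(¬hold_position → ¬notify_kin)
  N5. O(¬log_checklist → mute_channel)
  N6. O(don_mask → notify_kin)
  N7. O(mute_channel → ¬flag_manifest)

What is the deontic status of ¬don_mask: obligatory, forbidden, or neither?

Premise 1 gives O(¬mute_channel).
Premise 5 is O(¬log_checklist → mute_channel); contrapositively O(¬mute_channel → log_checklist). Since O(¬mute_channel) holds, K gives O(log_checklist).
The contrapositive of premise 3 (O(notify_kin → ¬log_checklist)) is O(log_checklist → ¬notify_kin), and O(log_checklist) is already established, so O(¬notify_kin).
The contrapositive of premise 6 (O(don_mask → notify_kin)) is O(¬notify_kin → ¬don_mask), and O(¬notify_kin) is already established, so O(¬don_mask).
Premises 2, 4, 7 do not contribute to this derivation.
Hence ¬don_mask is obligatory.

Obligatory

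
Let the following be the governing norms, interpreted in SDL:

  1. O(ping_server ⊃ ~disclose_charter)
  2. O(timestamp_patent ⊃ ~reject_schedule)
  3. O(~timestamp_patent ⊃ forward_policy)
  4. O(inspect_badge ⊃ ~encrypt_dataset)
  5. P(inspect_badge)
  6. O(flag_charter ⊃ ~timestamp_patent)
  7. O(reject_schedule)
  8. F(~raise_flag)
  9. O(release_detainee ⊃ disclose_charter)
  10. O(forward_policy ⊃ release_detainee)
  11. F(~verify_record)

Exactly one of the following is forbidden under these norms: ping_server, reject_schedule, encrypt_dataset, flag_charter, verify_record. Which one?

ping_server

From premise 7 we have O(reject_schedule).
The contrapositive of premise 2 (O(timestamp_patent ⊃ ~reject_schedule)) is O(reject_schedule ⊃ ~timestamp_patent), and O(reject_schedule) is already established, so O(~timestamp_patent).
Premise 3 is O(~timestamp_patent ⊃ forward_policy); since O(~timestamp_patent), deontic closure gives O(forward_policy).
Applying K to premise 10 (O(forward_policy ⊃ release_detainee)) and O(forward_policy) yields O(release_detainee).
With premise 9, O(release_detainee ⊃ disclose_charter), the K-axiom yields O(disclose_charter).
The contrapositive of premise 1 (O(ping_server ⊃ ~disclose_charter)) is O(disclose_charter ⊃ ~ping_server), and O(disclose_charter) is already established, so O(~ping_server).
So O(~ping_server) holds, i.e. ping_server is forbidden. None of the other listed options is forbidden under the premises.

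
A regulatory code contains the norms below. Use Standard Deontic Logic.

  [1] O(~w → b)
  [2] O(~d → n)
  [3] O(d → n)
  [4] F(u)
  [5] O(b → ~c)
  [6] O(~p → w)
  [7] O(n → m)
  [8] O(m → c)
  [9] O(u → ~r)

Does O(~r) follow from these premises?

Premise 9 is O(u → ~r), but O(u) is not derivable from the premises, so it does not yield O(~r).
No other premise forces O(~r). An ideal world satisfying every premise can still have ~r false, so O(~r) is not derivable.

No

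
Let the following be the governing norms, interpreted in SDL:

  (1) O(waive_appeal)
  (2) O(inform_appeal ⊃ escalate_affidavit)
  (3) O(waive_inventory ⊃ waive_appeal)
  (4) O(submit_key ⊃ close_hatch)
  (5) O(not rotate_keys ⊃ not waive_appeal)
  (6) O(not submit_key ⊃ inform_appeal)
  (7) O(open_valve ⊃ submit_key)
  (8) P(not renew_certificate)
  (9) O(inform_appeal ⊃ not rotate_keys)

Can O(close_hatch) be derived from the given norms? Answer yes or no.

Premise 1 gives O(waive_appeal).
Premise 5 is O(not rotate_keys ⊃ not waive_appeal); contrapositively O(waive_appeal ⊃ rotate_keys). Since O(waive_appeal) holds, K gives O(rotate_keys).
The contrapositive of premise 9 (O(inform_appeal ⊃ not rotate_keys)) is O(rotate_keys ⊃ not inform_appeal), and O(rotate_keys) is already established, so O(not inform_appeal).
Premise 6, O(not submit_key ⊃ inform_appeal), contraposes to O(not inform_appeal ⊃ submit_key); with O(not inform_appeal) we get O(submit_key).
Premise 4 is O(submit_key ⊃ close_hatch); since O(submit_key), deontic closure gives O(close_hatch).
Premises 2, 3, 7, 8 do not contribute to this derivation.
So O(close_hatch) follows.

Yes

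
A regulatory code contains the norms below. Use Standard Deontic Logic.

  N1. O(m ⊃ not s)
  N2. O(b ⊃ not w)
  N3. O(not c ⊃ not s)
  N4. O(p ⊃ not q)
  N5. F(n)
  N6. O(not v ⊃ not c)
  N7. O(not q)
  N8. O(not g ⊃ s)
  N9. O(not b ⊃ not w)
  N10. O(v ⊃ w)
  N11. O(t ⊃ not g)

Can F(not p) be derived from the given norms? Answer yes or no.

Premise 4 is O(p ⊃ not q); even if O(not q) held, inferring O(p) would be affirming the consequent — invalid.
No other premise forces O(p). An ideal world satisfying every premise can still have not p true, so F(not p) is not derivable.

No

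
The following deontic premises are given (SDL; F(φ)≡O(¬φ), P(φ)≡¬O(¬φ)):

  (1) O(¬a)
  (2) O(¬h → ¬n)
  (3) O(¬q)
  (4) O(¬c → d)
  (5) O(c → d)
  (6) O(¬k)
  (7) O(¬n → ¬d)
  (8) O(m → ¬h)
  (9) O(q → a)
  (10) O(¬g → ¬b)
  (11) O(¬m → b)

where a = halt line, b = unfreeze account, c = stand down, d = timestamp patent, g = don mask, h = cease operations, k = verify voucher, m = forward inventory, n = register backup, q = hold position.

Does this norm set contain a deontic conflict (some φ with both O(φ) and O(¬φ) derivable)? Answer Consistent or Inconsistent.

Consistent

Premise 9 is O(q → a), but O(q) is not derivable from the premises, so it does not yield O(a).
So O(a) is not derivable, and the apparent clash with O(¬a) does not arise.
A world satisfying every obligation exists (e.g. a=false, b=true, c=false, d=true, g=true, h=true, k=false, m=false, n=true, q=false); no atom is both obligatory and forbidden, so the set is consistent.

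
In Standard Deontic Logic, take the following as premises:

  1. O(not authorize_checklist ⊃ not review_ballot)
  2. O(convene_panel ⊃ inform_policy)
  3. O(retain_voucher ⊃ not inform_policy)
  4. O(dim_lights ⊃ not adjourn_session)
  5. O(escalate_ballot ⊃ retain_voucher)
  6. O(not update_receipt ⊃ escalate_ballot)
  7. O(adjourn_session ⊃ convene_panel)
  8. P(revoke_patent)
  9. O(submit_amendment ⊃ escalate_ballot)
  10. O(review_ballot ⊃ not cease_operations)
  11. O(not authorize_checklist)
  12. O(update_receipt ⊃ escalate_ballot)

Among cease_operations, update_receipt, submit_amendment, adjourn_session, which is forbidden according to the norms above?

Premises 12 and 6 are O(update_receipt ⊃ escalate_ballot) and O(not update_receipt ⊃ escalate_ballot); every ideal world satisfies update_receipt or not update_receipt, so in either case escalate_ballot holds — hence O(escalate_ballot).
Premise 5 is O(escalate_ballot ⊃ retain_voucher); since O(escalate_ballot), deontic closure gives O(retain_voucher).
With premise 3, O(retain_voucher ⊃ not inform_policy), the K-axiom yields O(not inform_policy).
Premise 2 is O(convene_panel ⊃ inform_policy); contrapositively O(not inform_policy ⊃ not convene_panel). Since O(not inform_policy) holds, K gives O(not convene_panel).
Premise 7 is O(adjourn_session ⊃ convene_panel); contrapositively O(not convene_panel ⊃ not adjourn_session). Since O(not convene_panel) holds, K gives O(not adjourn_session).
So O(not adjourn_session) holds, i.e. adjourn_session is forbidden. None of the other listed options is forbidden under the premises.

adjourn_session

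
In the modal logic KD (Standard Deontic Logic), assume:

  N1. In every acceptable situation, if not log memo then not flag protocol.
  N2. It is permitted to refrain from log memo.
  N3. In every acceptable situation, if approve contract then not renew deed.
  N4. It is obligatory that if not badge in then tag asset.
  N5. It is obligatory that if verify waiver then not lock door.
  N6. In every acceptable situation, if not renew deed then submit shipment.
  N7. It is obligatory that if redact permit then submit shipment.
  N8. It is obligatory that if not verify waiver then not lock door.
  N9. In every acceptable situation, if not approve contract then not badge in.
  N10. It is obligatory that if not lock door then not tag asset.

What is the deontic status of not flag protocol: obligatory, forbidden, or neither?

Premise 1 is O(¬log_memo → ¬flag_protocol), but O(¬log_memo) is not derivable from the premises (the permission P(¬log_memo) asserts only ¬O(log_memo), not O(¬log_memo)), so it does not yield O(¬flag_protocol).
No premise or chain of K-axiom applications forces O(¬flag_protocol), and none forces O(flag_protocol). So ¬flag_protocol is neither obligatory nor forbidden under these norms.

Neither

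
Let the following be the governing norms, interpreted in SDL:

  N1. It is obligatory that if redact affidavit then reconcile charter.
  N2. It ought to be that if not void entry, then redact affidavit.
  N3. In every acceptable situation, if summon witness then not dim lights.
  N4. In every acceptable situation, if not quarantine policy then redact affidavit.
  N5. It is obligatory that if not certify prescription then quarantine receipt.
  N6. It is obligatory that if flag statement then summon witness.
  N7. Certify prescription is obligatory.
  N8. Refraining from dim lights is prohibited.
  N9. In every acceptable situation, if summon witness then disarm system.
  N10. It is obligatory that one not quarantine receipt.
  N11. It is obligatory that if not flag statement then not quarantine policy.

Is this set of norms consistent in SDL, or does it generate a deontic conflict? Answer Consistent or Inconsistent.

Premise 5 is O(¬certify_prescription → quarantine_receipt), but O(¬certify_prescription) is not derivable from the premises, so it does not yield O(quarantine_receipt).
So O(quarantine_receipt) is not derivable, and the apparent clash with O(¬quarantine_receipt) does not arise.
A world satisfying every obligation exists (e.g. certify_prescription=true, dim_lights=true, disarm_system=false, flag_statement=false, quarantine_policy=false, quarantine_receipt=false, reconcile_charter=true, redact_affidavit=true, summon_witness=false, void_entry=false); no atom is both obligatory and forbidden, so the set is consistent.

Consistent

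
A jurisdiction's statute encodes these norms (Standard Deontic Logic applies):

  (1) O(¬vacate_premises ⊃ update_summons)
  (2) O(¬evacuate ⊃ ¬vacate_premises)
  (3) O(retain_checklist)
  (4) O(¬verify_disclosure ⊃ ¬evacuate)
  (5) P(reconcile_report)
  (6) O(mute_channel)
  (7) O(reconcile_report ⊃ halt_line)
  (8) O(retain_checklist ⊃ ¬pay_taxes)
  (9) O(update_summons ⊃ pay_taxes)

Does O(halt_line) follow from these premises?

No

Premise 7 is O(reconcile_report ⊃ halt_line), but O(reconcile_report) is not derivable from the premises (the permission P(reconcile_report) asserts only ¬O(¬reconcile_report), not O(reconcile_report)), so it does not yield O(halt_line).
No other premise forces O(halt_line). An ideal world satisfying every premise can still have halt_line false, so O(halt_line) is not derivable.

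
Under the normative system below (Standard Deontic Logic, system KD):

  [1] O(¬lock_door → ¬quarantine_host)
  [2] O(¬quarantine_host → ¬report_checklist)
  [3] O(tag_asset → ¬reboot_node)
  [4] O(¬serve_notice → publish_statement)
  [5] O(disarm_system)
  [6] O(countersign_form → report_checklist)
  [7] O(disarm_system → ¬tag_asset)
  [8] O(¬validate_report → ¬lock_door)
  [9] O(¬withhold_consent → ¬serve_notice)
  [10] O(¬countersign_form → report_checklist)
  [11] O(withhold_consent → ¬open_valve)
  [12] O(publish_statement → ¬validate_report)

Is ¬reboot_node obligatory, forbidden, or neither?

Premise 3 is O(tag_asset → ¬reboot_node), but O(tag_asset) is not derivable from the premises, so it does not yield O(¬reboot_node).
No premise or chain of K-axiom applications forces O(¬reboot_node), and none forces O(reboot_node). So ¬reboot_node is neither obligatory nor forbidden under these norms.

Neither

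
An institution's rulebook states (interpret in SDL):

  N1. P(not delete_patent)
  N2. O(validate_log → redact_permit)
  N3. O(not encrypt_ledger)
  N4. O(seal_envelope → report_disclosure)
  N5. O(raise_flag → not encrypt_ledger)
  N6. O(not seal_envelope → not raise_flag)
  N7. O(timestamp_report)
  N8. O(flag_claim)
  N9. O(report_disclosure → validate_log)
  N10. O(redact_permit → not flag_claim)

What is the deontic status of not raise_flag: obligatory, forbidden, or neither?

Premise 8 gives O(flag_claim).
Premise 10 is O(redact_permit → not flag_claim); contrapositively O(flag_claim → not redact_permit). Since O(flag_claim) holds, K gives O(not redact_permit).
Premise 2 is O(validate_log → redact_permit); contrapositively O(not redact_permit → not validate_log). Since O(not redact_permit) holds, K gives O(not validate_log).
Premise 9, O(report_disclosure → validate_log), contraposes to O(not validate_log → not report_disclosure); with O(not validate_log) we get O(not report_disclosure).
Premise 4, O(seal_envelope → report_disclosure), contraposes to O(not report_disclosure → not seal_envelope); with O(not report_disclosure) we get O(not seal_envelope).
Premise 6 is O(not seal_envelope → not raise_flag); since O(not seal_envelope), deontic closure gives O(not raise_flag).
Premises 1, 3, 5, 7 do not contribute to this derivation.
Hence not raise_flag is obligatory.

Obligatory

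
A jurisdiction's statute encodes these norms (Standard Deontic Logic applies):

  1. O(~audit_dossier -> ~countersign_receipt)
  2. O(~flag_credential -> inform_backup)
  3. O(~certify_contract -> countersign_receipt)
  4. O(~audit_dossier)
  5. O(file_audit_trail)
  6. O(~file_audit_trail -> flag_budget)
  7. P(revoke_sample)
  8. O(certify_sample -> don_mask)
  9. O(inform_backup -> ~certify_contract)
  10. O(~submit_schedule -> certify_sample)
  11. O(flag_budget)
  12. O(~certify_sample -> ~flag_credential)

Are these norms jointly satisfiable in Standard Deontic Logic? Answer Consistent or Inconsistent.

Premise 6 is O(~file_audit_trail -> flag_budget); even if O(flag_budget) held, inferring O(~file_audit_trail) would be affirming the consequent — invalid.
So O(~file_audit_trail) is not derivable, and the apparent clash with O(file_audit_trail) does not arise.
A world satisfying every obligation exists (e.g. audit_dossier=false, certify_contract=true, certify_sample=true, countersign_receipt=false, don_mask=true, file_audit_trail=true, flag_budget=true, flag_credential=true, inform_backup=false, revoke_sample=false, submit_schedule=false); no atom is both obligatory and forbidden, so the set is consistent.

Consistent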